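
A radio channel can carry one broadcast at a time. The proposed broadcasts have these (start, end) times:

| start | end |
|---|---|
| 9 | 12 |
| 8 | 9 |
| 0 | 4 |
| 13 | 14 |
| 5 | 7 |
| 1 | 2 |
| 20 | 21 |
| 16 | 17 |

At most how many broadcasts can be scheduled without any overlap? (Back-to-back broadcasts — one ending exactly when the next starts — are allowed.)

7

Sort by end time and greedily take each interval whose start is ≥ the last chosen end.
By end time: (1,2), (0,4), (5,7), (8,9), (9,12), (13,14), (16,17), (20,21).
Pick (1,2); next start ≥ 2 → (5,7); next start ≥ 7 → (8,9); next start ≥ 9 → (9,12); next start ≥ 12 → (13,14); next start ≥ 14 → (16,17); next start ≥ 17 → (20,21).
Selected 7 broadcasts.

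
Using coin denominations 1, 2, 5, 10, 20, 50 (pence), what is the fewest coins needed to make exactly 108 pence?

5

Use the largest denomination that fits, subtract, and repeat.
108 = 2×50 + 1×5 + 1×2 + 1×1
Total coins = 2 + 1 + 1 + 1 = 5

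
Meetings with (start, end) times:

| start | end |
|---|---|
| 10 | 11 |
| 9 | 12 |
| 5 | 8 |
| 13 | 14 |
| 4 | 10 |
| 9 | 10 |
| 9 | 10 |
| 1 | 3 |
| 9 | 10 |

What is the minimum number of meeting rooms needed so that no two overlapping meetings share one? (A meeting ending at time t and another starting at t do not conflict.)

Events (time:±→running): 1:+→1 3:-→0 4:+→1 5:+→2 8:-→1 9:+→2 9:+→3 9:+→4 9:+→5 … peak 5.

5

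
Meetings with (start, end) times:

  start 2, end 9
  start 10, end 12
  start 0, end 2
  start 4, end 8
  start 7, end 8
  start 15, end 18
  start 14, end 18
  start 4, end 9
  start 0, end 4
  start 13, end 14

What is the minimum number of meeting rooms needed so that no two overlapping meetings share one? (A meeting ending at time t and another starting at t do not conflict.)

Events (time:±→running): 0:+→1 0:+→2 2:-→1 2:+→2 4:-→1 4:+→2 4:+→3 7:+→4 … peak 4.

4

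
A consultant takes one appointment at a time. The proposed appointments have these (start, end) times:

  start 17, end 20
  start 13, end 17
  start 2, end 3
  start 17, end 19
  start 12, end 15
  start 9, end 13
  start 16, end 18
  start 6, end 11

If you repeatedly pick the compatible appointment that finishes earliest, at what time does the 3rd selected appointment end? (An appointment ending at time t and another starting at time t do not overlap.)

Order by finish time; keep every interval that doesn't clash with the previous kept one.
Sorted by end: (2,3)  (6,11)  (9,13)  (12,15)  (13,17)  (16,18)  (17,19)  (17,20)
take (2,3); take (6,11); skip (9,13); take (12,15); skip (13,17); take (16,18); skip (17,19).
Selected: (2,3) (6,11) (12,15) (16,18)

15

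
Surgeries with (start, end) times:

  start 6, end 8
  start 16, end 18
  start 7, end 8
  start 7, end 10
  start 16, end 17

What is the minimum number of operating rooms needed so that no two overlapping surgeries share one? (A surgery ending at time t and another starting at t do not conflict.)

3

Count concurrent intervals with a sweep; the peak is the room count.
Events (time:±→running): 6:+→1 7:+→2 7:+→3 … peak 3.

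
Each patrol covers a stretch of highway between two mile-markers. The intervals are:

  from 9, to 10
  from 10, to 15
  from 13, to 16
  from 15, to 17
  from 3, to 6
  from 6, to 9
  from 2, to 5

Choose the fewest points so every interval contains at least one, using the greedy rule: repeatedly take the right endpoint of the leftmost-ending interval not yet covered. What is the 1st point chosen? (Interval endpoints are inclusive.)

5

Sorted: [2,5] [3,6] [6,9] [9,10] [10,15] [13,16] [15,17]
{[2,5],[3,6]} hit by 5; {[6,9],[9,10]} hit by 9; {[10,15],[13,16],[15,17]} hit by 15.
Points: 5, 9, 15 (3 total).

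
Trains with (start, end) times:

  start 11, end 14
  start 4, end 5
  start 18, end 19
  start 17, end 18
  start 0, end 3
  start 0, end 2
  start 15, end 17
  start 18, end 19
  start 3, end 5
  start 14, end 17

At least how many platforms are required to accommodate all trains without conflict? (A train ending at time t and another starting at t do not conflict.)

2

Count concurrent intervals with a sweep; the peak is the room count.
starts: [0, 0, 3, 4, 11, 14, 15, 17, 18, 18]
ends:   [2, 3, 5, 5, 14, 17, 17, 18, 19, 19]
s0→1 s0→2  — peak 2.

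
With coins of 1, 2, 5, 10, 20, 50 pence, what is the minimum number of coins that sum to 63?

Use the largest denomination that fits, subtract, and repeat.
63 − 1×50→13 − 1×10→3 − 1×2→1 − 1×1→0
Total coins = 1 + 1 + 1 + 1 = 4

4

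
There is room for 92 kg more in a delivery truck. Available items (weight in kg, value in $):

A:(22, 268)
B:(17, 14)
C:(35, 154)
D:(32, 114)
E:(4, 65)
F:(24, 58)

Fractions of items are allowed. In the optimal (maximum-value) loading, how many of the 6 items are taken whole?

3

Sort by value per unit weight and fill in that order.
Ratios (sorted): E 16.25, A 12.18, C 4.40, D 3.56, F 2.42, B 0.82
take E (4 @ 65); take A (22 @ 268); take C (35 @ 154); take 31/32 of D → 110.44. Capacity used 92/92.
3 item(s) taken whole; one partial (take 31/32 of D).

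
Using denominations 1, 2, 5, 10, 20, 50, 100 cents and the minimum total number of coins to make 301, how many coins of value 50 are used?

Greedy: take as many of the largest coin as possible, then repeat with the remainder.
301 − 3×100→1 − 1×1→0
Count of 50: 0

0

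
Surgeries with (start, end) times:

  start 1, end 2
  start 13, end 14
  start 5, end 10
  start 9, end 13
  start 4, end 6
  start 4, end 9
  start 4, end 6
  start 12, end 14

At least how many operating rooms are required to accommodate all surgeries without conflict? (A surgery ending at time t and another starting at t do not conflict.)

The answer is the maximum number of intervals overlapping at any instant.
Events (time:±→running): 1:+→1 2:-→0 4:+→1 4:+→2 4:+→3 5:+→4 … peak 4.

4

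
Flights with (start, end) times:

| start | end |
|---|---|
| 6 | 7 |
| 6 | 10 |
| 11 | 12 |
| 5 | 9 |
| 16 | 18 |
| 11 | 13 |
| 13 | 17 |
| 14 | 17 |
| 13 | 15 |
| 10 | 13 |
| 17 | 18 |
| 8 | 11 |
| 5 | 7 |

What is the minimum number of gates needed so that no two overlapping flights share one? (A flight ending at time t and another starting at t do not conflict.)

Events (time:±→running): 5:+→1 5:+→2 6:+→3 6:+→4 … peak 4.

4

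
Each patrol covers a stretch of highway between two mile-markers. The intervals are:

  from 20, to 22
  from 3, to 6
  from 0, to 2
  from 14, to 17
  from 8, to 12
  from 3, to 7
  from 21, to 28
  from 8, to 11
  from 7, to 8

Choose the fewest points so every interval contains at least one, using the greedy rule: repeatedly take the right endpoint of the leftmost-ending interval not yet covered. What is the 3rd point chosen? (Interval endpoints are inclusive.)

8

By right end: [0,2]  [3,6]  [3,7]  [7,8]  [8,11]  [8,12]  [14,17]  [20,22]  [21,28]
[0,2] uncovered → point at 2; [3,6] uncovered → point at 6; [7,8] uncovered → point at 8; [14,17] uncovered → point at 17; [20,22] uncovered → point at 22.
Points: 2, 6, 8, 17, 22 (5 total).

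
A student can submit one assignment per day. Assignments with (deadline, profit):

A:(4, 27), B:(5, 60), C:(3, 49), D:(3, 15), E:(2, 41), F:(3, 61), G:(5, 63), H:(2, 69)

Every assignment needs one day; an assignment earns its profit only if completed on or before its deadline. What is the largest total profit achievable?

302

By profit: H(d2,69), G(d5,63), F(d3,61), B(d5,60), C(d3,49), E(d2,41), A(d4,27), D(d3,15)
H→slot 2; G→slot 5; F→slot 3; B→slot 4; C→slot 1; E skipped; A skipped; D skipped.
Profit = 49 + 69 + 61 + 60 + 63 = 302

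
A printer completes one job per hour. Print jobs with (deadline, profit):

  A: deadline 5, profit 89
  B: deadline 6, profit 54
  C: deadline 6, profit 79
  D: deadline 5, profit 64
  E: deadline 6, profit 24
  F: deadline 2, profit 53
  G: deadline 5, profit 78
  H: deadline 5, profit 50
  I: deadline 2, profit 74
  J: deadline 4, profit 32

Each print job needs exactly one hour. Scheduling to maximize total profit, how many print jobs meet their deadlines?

By profit: A(d5,89), C(d6,79), G(d5,78), I(d2,74), D(d5,64), B(d6,54), F(d2,53), H(d5,50), J(d4,32), E(d6,24)
A→slot 5; C→slot 6; G→slot 4; I→slot 2; D→slot 3; B→slot 1; F skipped; H skipped; J skipped; E skipped.
6 of 10 scheduled.

6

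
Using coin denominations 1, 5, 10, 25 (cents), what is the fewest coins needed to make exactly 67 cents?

6

Greedy: take as many of the largest coin as possible, then repeat with the remainder.
67 − 2×25→17 − 1×10→7 − 1×5→2 − 2×1→0
Total coins = 2 + 1 + 1 + 2 = 6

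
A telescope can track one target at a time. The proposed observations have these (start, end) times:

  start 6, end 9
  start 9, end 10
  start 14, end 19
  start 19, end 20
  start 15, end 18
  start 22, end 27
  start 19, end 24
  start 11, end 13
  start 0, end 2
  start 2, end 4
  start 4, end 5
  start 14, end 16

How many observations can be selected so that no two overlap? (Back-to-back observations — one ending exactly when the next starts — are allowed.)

Sort by end time and greedily take each interval whose start is ≥ the last chosen end.
By end time: (0,2), (2,4), (4,5), (6,9), (9,10), (11,13), (14,16), (15,18), (14,19), (19,20), (19,24), (22,27).
Pick (0,2); next start ≥ 2 → (2,4); next start ≥ 4 → (4,5); next start ≥ 5 → (6,9); next start ≥ 9 → (9,10); next start ≥ 10 → (11,13); next start ≥ 13 → (14,16); next start ≥ 16 → (19,20); next start ≥ 20 → (22,27).
Selected 9 observations.

9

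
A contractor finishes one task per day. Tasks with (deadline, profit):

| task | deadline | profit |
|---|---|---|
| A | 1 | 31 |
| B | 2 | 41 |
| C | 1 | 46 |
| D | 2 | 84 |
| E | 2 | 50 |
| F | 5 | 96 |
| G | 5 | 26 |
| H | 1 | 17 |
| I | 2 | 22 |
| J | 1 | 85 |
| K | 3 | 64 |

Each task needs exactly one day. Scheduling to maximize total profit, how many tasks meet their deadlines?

Sort by profit descending; place each in the latest free slot ≤ its deadline.
Profit order: F=96 J=85 D=84 K=64 E=50 C=46 B=41 A=31 G=26 I=22 H=17
Assign: F→slot 5, J→slot 1, D→slot 2, K→slot 3, E skipped, C skipped, B skipped, A skipped, G→slot 4, I skipped, H skipped.
Slots: [1:J] [2:D] [3:K] [4:G] [5:F]
5 of 11 scheduled.

5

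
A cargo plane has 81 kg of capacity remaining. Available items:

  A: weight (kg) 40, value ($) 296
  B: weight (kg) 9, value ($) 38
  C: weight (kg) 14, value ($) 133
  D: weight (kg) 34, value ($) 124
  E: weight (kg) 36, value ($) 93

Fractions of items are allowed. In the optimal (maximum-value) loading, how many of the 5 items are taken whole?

Sort by value per unit weight and fill in that order.
Order: C (133/14=9.50) > A (296/40=7.40) > B (38/9=4.22) > D (124/34=3.65) > E (93/36=2.58)
Fill: take C (14 @ 133) → take A (40 @ 296) → take B (9 @ 38) → take 18/34 of D → 65.65; 81/81 used.
3 item(s) taken whole; one partial (take 18/34 of D).

3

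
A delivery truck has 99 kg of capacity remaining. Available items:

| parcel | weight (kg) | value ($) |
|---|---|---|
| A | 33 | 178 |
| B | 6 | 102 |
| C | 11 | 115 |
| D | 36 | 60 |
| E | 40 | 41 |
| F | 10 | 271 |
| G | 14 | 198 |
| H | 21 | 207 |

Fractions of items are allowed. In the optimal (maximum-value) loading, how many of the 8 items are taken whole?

Greedy by value/weight ratio, highest first.
Ratios (sorted): F 27.10, B 17.00, G 14.14, C 10.45, H 9.86, A 5.39, D 1.67, E 1.02
take F (10 @ 271); take B (6 @ 102); take G (14 @ 198); take C (11 @ 115); take H (21 @ 207); take A (33 @ 178); take 4/36 of D → 6.67. Capacity used 99/99.
6 item(s) taken whole; one partial (take 4/36 of D).

6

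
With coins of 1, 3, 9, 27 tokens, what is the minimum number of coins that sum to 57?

Use the largest denomination that fits, subtract, and repeat.
57 = 2×27 + 1×3
Total coins = 2 + 1 = 3

3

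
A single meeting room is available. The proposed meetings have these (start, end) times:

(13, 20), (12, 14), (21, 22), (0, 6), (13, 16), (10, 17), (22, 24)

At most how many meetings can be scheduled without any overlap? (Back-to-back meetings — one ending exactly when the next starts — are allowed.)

Sorted by end: (0,6)  (12,14)  (13,16)  (10,17)  (13,20)  (21,22)  (22,24)
take (0,6); take (12,14); skip (13,16); skip (10,17); take (21,22); take (22,24).
Selected 4 meetings.

4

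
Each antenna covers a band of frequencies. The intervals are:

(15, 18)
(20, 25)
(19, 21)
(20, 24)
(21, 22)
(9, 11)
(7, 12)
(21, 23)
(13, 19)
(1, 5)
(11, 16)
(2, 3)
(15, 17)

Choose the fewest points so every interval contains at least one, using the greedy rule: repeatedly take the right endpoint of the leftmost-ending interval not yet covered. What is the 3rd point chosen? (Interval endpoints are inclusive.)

17

Process intervals by earliest right end; each time one isn't hit yet, stab at its right endpoint.
Sorted: [2,3] [1,5] [9,11] [7,12] [11,16] [15,17] [15,18] [13,19] [19,21] [21,22] [21,23] [20,24] [20,25]
{[2,3],[1,5]} hit by 3; {[9,11],[7,12],[11,16]} hit by 11; {[15,17],[15,18],[13,19]} hit by 17; {[19,21],[21,22],[21,23],[20,24],[20,25]} hit by 21.
Points: 3, 11, 17, 21 (4 total).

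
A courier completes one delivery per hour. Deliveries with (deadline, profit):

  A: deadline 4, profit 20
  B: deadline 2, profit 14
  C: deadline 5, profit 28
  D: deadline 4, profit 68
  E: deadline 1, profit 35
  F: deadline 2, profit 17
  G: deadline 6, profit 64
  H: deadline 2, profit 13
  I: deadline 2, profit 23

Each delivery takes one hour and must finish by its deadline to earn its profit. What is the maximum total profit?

Take jobs in profit order; each goes to the latest open slot no later than its deadline.
Profit order: D=68 G=64 E=35 C=28 I=23 A=20 F=17 B=14 H=13
Assign: D→slot 4, G→slot 6, E→slot 1, C→slot 5, I→slot 2, A→slot 3, F skipped, B skipped, H skipped.
Slots: [1:E] [2:I] [3:A] [4:D] [5:C] [6:G]
Profit = 35 + 23 + 20 + 68 + 28 + 64 = 238

238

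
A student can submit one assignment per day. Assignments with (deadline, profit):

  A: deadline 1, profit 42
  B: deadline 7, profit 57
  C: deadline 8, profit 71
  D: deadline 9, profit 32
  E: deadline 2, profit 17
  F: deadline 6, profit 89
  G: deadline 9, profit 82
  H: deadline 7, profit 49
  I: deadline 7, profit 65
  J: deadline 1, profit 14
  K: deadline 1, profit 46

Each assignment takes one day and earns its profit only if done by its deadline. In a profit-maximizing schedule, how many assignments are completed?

9

Sort by profit descending; place each in the latest free slot ≤ its deadline.
By profit: F(d6,89), G(d9,82), C(d8,71), I(d7,65), B(d7,57), H(d7,49), K(d1,46), A(d1,42), D(d9,32), E(d2,17), J(d1,14)
F→slot 6; G→slot 9; C→slot 8; I→slot 7; B→slot 5; H→slot 4; K→slot 1; A skipped; D→slot 3; E→slot 2; J skipped.
9 of 11 scheduled.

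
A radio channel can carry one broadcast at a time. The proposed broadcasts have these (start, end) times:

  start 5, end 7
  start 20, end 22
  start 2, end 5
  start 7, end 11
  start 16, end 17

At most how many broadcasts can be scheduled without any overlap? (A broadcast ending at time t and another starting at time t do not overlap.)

5

Greedy by earliest finish: after sorting by end time, pick each interval compatible with the last pick.
By end time: (2,5), (5,7), (7,11), (16,17), (20,22).
Pick (2,5); next start ≥ 5 → (5,7); next start ≥ 7 → (7,11); next start ≥ 11 → (16,17); next start ≥ 17 → (20,22).
Selected 5 broadcasts.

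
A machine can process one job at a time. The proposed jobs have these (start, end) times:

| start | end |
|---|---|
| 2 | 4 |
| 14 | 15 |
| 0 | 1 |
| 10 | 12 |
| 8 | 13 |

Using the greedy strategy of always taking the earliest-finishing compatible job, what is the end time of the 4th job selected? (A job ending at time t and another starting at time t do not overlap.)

15

Sorted by end: (0,1)  (2,4)  (10,12)  (8,13)  (14,15)
take (0,1); take (2,4); take (10,12); skip (8,13); take (14,15).
Selected: (0,1) (2,4) (10,12) (14,15)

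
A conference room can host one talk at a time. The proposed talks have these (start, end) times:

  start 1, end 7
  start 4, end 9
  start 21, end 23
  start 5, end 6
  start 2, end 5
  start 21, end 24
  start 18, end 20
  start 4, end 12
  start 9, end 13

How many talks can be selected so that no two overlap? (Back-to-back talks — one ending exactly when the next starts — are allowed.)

5

Greedy by earliest finish: after sorting by end time, pick each interval compatible with the last pick.
By end time: (2,5), (5,6), (1,7), (4,9), (4,12), (9,13), (18,20), (21,23), (21,24).
Pick (2,5); next start ≥ 5 → (5,6); next start ≥ 6 → (9,13); next start ≥ 13 → (18,20); next start ≥ 20 → (21,23).
Selected 5 talks.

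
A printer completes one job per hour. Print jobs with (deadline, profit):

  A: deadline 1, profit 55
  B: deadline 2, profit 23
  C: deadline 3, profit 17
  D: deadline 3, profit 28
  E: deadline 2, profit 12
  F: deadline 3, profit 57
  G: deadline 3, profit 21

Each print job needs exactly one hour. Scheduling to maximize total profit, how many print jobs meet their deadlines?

Take jobs in profit order; each goes to the latest open slot no later than its deadline.
By profit: F(d3,57), A(d1,55), D(d3,28), B(d2,23), G(d3,21), C(d3,17), E(d2,12)
F→slot 3; A→slot 1; D→slot 2; B skipped; G skipped; C skipped; E skipped.
3 of 7 scheduled.

3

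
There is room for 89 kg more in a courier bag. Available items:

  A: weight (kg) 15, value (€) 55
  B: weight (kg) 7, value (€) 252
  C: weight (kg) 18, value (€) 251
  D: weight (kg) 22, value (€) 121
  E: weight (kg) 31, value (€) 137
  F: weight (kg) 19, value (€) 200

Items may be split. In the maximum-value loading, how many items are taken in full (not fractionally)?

4

Ratios (sorted): B 36.00, C 13.94, F 10.53, D 5.50, E 4.42, A 3.67
take B (7 @ 252); take C (18 @ 251); take F (19 @ 200); take D (22 @ 121); take 23/31 of E → 101.65. Capacity used 89/89.
4 item(s) taken whole; one partial (take 23/31 of E).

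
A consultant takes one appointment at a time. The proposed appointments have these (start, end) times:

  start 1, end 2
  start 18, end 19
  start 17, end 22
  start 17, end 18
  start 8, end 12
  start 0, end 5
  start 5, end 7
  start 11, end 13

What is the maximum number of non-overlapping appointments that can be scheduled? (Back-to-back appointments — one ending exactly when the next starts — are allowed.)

5

Greedy by earliest finish: after sorting by end time, pick each interval compatible with the last pick.
By end time: (1,2), (0,5), (5,7), (8,12), (11,13), (17,18), (18,19), (17,22).
Pick (1,2); next start ≥ 2 → (5,7); next start ≥ 7 → (8,12); next start ≥ 12 → (17,18); next start ≥ 18 → (18,19).
Selected 5 appointments.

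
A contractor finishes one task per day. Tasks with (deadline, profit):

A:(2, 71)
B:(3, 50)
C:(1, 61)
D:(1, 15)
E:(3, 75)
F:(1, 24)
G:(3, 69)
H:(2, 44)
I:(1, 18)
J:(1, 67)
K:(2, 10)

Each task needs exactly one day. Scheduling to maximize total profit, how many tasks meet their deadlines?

3

Take jobs in profit order; each goes to the latest open slot no later than its deadline.
By profit: E(d3,75), A(d2,71), G(d3,69), J(d1,67), C(d1,61), B(d3,50), H(d2,44), F(d1,24), I(d1,18), D(d1,15), K(d2,10)
E→slot 3; A→slot 2; G→slot 1; J skipped; C skipped; B skipped; H skipped; F skipped; I skipped; D skipped; K skipped.
3 of 11 scheduled.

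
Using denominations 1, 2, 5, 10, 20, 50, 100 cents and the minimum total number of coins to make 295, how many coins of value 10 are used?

0

295 = 2×100 + 1×50 + 2×20 + 1×5
Count of 10: 0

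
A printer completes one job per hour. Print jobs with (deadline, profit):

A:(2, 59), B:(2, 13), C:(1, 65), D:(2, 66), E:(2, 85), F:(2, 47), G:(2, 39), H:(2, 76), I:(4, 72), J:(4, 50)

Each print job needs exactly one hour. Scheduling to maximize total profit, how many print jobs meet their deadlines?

4

By profit: E(d2,85), H(d2,76), I(d4,72), D(d2,66), C(d1,65), A(d2,59), J(d4,50), F(d2,47), G(d2,39), B(d2,13)
E→slot 2; H→slot 1; I→slot 4; D skipped; C skipped; A skipped; J→slot 3; F skipped; G skipped; B skipped.
4 of 10 scheduled.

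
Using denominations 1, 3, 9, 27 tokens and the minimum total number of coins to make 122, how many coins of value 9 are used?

122 = 4×27 + 1×9 + 1×3 + 2×1
Count of 9: 1

1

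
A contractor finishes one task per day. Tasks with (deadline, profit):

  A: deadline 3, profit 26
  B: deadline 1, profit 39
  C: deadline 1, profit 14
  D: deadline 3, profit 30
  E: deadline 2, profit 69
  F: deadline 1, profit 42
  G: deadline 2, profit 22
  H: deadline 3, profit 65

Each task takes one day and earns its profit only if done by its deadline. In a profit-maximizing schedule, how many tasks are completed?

By profit: E(d2,69), H(d3,65), F(d1,42), B(d1,39), D(d3,30), A(d3,26), G(d2,22), C(d1,14)
E→slot 2; H→slot 3; F→slot 1; B skipped; D skipped; A skipped; G skipped; C skipped.
3 of 8 scheduled.

3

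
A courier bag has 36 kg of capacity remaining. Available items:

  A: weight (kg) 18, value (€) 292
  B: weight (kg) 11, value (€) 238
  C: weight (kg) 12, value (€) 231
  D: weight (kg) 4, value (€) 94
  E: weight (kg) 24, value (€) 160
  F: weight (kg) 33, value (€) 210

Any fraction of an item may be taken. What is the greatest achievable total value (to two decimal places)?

709.00

Order: D (94/4=23.50) > B (238/11=21.64) > C (231/12=19.25) > A (292/18=16.22) > E (160/24=6.67) > F (210/33=6.36)
Fill: take D (4 @ 94) → take B (11 @ 238) → take C (12 @ 231) → take 9/18 of A → 146.00; 36/36 used.
Total value = 709.00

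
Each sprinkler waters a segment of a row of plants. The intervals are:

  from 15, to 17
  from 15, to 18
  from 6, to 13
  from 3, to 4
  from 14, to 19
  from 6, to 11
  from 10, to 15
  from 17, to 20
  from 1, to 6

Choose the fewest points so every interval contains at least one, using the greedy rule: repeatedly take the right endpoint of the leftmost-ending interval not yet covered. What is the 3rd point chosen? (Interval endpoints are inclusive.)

Sorted: [3,4] [1,6] [6,11] [6,13] [10,15] [15,17] [15,18] [14,19] [17,20]
{[3,4],[1,6]} hit by 4; {[6,11],[6,13],[10,15]} hit by 11; {[15,17],[15,18],[14,19],[17,20]} hit by 17.
Points: 4, 11, 17 (3 total).

17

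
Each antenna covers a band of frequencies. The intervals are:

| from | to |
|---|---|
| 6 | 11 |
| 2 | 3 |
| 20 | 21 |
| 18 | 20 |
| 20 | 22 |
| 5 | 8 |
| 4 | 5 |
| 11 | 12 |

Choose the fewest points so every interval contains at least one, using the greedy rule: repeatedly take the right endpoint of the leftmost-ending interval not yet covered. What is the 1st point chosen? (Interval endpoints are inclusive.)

Sort by right endpoint; whenever an interval is uncovered, place a point at its right end.
Sorted: [2,3] [4,5] [5,8] [6,11] [11,12] [18,20] [20,21] [20,22]
{[2,3]} hit by 3; {[4,5],[5,8]} hit by 5; {[6,11],[11,12]} hit by 11; {[18,20],[20,21],[20,22]} hit by 20.
Points: 3, 5, 11, 20 (4 total).

3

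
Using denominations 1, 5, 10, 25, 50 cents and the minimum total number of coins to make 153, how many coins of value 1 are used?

Use the largest denomination that fits, subtract, and repeat.
153 = 3×50 + 3×1
Count of 1: 3

3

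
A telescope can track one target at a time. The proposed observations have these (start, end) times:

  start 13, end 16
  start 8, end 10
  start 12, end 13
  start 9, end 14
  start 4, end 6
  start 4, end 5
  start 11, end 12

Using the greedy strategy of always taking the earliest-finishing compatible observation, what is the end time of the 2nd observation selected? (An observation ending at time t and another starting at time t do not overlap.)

Sort by end time and greedily take each interval whose start is ≥ the last chosen end.
Sorted by end: (4,5)  (4,6)  (8,10)  (11,12)  (12,13)  (9,14)  (13,16)
take (4,5); skip (4,6); take (8,10); take (11,12); take (12,13); take (13,16).
Selected: (4,5) (8,10) (11,12) (12,13) (13,16)

10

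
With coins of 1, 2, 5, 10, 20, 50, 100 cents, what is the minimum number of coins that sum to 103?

3

103 − 1×100→3 − 1×2→1 − 1×1→0
Total coins = 1 + 1 + 1 = 3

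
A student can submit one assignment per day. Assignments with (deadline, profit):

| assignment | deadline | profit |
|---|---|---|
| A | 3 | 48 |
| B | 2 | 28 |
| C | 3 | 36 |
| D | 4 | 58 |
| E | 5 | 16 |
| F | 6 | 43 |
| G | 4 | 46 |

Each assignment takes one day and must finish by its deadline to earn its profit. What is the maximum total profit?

247

Profit order: D=58 A=48 G=46 F=43 C=36 B=28 E=16
Assign: D→slot 4, A→slot 3, G→slot 2, F→slot 6, C→slot 1, B skipped, E→slot 5.
Slots: [1:C] [2:G] [3:A] [4:D] [5:E] [6:F]
Profit = 36 + 46 + 48 + 58 + 16 + 43 = 247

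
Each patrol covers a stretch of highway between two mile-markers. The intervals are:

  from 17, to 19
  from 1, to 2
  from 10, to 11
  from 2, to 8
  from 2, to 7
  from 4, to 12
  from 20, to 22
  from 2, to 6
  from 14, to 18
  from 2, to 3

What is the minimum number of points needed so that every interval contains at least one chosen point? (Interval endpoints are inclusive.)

Process intervals by earliest right end; each time one isn't hit yet, stab at its right endpoint.
By right end: [1,2]  [2,3]  [2,6]  [2,7]  [2,8]  [10,11]  [4,12]  [14,18]  [17,19]  [20,22]
[1,2] uncovered → point at 2; [10,11] uncovered → point at 11; [14,18] uncovered → point at 18; [20,22] uncovered → point at 22.
Points: 2, 11, 18, 22 (4 total).

4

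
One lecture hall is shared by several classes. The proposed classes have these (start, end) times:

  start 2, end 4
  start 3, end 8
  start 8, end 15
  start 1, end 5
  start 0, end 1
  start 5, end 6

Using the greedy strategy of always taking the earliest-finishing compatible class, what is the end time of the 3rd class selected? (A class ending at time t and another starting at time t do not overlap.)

Order by finish time; keep every interval that doesn't clash with the previous kept one.
By end time: (0,1), (2,4), (1,5), (5,6), (3,8), (8,15).
Pick (0,1); next start ≥ 1 → (2,4); next start ≥ 4 → (5,6); next start ≥ 6 → (8,15).
Selected: (0,1) (2,4) (5,6) (8,15)

6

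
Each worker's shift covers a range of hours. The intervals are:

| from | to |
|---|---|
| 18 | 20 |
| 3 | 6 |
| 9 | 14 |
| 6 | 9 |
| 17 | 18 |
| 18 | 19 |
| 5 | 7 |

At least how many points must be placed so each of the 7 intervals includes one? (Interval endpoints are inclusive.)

3

By right end: [3,6]  [5,7]  [6,9]  [9,14]  [17,18]  [18,19]  [18,20]
[3,6] uncovered → point at 6; [9,14] uncovered → point at 14; [17,18] uncovered → point at 18.
Points: 6, 14, 18 (3 total).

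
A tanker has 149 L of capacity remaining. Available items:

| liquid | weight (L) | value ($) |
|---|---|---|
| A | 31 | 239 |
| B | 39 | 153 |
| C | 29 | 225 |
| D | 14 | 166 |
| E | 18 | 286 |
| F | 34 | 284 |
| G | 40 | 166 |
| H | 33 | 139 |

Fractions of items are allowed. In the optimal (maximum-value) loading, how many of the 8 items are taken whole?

Sort by value per unit weight and fill in that order.
Order: E (286/18=15.89) > D (166/14=11.86) > F (284/34=8.35) > C (225/29=7.76) > A (239/31=7.71) > H (139/33=4.21) > G (166/40=4.15) > B (153/39=3.92)
Fill: take E (18 @ 286) → take D (14 @ 166) → take F (34 @ 284) → take C (29 @ 225) → take A (31 @ 239) → take 23/33 of H → 96.88; 149/149 used.
5 item(s) taken whole; one partial (take 23/33 of H).

5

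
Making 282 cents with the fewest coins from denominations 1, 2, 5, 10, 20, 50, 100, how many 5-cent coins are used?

0

Greedy: take as many of the largest coin as possible, then repeat with the remainder.
282 = 2×100 + 1×50 + 1×20 + 1×10 + 1×2
Count of 5: 0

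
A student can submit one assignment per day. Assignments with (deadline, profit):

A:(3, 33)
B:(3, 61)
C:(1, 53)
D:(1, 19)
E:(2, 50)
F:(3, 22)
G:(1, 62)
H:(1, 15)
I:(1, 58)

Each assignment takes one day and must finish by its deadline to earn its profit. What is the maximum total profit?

173

Take jobs in profit order; each goes to the latest open slot no later than its deadline.
By profit: G(d1,62), B(d3,61), I(d1,58), C(d1,53), E(d2,50), A(d3,33), F(d3,22), D(d1,19), H(d1,15)
G→slot 1; B→slot 3; I skipped; C skipped; E→slot 2; A skipped; F skipped; D skipped; H skipped.
Profit = 62 + 50 + 61 = 173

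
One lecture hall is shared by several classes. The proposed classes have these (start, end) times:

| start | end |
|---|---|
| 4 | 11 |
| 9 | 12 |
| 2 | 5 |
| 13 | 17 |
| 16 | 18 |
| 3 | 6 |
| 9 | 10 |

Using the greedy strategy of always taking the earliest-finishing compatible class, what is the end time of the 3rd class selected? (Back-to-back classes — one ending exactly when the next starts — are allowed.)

17

Order by finish time; keep every interval that doesn't clash with the previous kept one.
By end time: (2,5), (3,6), (9,10), (4,11), (9,12), (13,17), (16,18).
Pick (2,5); next start ≥ 5 → (9,10); next start ≥ 10 → (13,17).
Selected: (2,5) (9,10) (13,17)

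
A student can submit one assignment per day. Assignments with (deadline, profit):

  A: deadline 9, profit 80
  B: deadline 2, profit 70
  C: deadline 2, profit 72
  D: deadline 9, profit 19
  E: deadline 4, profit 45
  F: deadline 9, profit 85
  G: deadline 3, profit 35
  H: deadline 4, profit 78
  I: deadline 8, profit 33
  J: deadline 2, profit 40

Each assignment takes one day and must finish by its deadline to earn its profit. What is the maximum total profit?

Take jobs in profit order; each goes to the latest open slot no later than its deadline.
Profit order: F=85 A=80 H=78 C=72 B=70 E=45 J=40 G=35 I=33 D=19
Assign: F→slot 9, A→slot 8, H→slot 4, C→slot 2, B→slot 1, E→slot 3, J skipped, G skipped, I→slot 7, D→slot 6.
Slots: [1:B] [2:C] [3:E] [4:H] [6:D] [7:I] [8:A] [9:F]
Profit = 70 + 72 + 45 + 78 + 19 + 33 + 80 + 85 = 482

482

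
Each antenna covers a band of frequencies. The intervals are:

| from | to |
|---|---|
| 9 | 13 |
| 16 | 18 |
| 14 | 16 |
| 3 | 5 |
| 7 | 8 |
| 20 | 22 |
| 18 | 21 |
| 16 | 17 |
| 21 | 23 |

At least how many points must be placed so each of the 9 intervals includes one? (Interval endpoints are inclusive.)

Sorted: [3,5] [7,8] [9,13] [14,16] [16,17] [16,18] [18,21] [20,22] [21,23]
{[3,5]} hit by 5; {[7,8]} hit by 8; {[9,13]} hit by 13; {[14,16],[16,17],[16,18]} hit by 16; {[18,21],[20,22],[21,23]} hit by 21.
Points: 5, 8, 13, 16, 21 (5 total).

5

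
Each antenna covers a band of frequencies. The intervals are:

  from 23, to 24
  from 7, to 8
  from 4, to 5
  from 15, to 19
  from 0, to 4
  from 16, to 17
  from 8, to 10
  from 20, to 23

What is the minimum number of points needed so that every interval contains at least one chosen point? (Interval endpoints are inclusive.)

Sort by right endpoint; whenever an interval is uncovered, place a point at its right end.
By right end: [0,4]  [4,5]  [7,8]  [8,10]  [16,17]  [15,19]  [20,23]  [23,24]
[0,4] uncovered → point at 4; [7,8] uncovered → point at 8; [16,17] uncovered → point at 17; [20,23] uncovered → point at 23.
Points: 4, 8, 17, 23 (4 total).

4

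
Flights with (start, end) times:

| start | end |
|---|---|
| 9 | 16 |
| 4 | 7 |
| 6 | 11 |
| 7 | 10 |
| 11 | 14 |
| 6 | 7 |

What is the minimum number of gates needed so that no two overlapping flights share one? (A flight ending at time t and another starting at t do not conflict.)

3

starts: [4, 6, 6, 7, 9, 11]
ends:   [7, 7, 10, 11, 14, 16]
s4→1 s6→2 s6→3  — peak 3.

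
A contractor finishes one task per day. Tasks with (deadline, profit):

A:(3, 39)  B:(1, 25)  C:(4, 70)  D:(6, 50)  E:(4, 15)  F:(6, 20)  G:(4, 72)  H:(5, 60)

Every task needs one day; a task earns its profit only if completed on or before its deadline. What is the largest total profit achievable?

316

Take jobs in profit order; each goes to the latest open slot no later than its deadline.
Profit order: G=72 C=70 H=60 D=50 A=39 B=25 F=20 E=15
Assign: G→slot 4, C→slot 3, H→slot 5, D→slot 6, A→slot 2, B→slot 1, F skipped, E skipped.
Slots: [1:B] [2:A] [3:C] [4:G] [5:H] [6:D]
Profit = 25 + 39 + 70 + 72 + 60 + 50 = 316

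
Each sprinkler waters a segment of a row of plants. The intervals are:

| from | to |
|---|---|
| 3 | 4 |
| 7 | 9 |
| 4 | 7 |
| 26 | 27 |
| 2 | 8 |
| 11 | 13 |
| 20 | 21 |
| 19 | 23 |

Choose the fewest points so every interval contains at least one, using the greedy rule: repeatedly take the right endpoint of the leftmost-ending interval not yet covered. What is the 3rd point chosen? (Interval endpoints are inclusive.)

Sort by right endpoint; whenever an interval is uncovered, place a point at its right end.
Sorted: [3,4] [4,7] [2,8] [7,9] [11,13] [20,21] [19,23] [26,27]
{[3,4],[4,7],[2,8]} hit by 4; {[7,9]} hit by 9; {[11,13]} hit by 13; {[20,21],[19,23]} hit by 21; {[26,27]} hit by 27.
Points: 4, 9, 13, 21, 27 (5 total).

13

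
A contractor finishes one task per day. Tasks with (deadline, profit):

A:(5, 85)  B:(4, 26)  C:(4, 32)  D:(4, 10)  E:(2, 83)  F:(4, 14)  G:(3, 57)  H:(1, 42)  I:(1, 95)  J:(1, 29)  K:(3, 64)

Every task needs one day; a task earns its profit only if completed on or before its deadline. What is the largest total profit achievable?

Profit order: I=95 A=85 E=83 K=64 G=57 H=42 C=32 J=29 B=26 F=14 D=10
Assign: I→slot 1, A→slot 5, E→slot 2, K→slot 3, G skipped, H skipped, C→slot 4, J skipped, B skipped, F skipped, D skipped.
Slots: [1:I] [2:E] [3:K] [4:C] [5:A]
Profit = 95 + 83 + 64 + 32 + 85 = 359

359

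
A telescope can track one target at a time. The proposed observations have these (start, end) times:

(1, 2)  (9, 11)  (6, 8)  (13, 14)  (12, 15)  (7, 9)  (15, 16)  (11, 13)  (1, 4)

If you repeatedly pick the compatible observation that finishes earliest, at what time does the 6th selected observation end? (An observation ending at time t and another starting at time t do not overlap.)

16

By end time: (1,2), (1,4), (6,8), (7,9), (9,11), (11,13), (13,14), (12,15), (15,16).
Pick (1,2); next start ≥ 2 → (6,8); next start ≥ 8 → (9,11); next start ≥ 11 → (11,13); next start ≥ 13 → (13,14); next start ≥ 14 → (15,16).
Selected: (1,2) (6,8) (9,11) (11,13) (13,14) (15,16)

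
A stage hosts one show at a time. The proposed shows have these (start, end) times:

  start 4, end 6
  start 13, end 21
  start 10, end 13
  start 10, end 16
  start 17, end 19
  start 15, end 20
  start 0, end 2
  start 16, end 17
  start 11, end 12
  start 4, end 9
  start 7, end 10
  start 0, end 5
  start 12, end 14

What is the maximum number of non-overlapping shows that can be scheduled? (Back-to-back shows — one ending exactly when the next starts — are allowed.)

7

By end time: (0,2), (0,5), (4,6), (4,9), (7,10), (11,12), (10,13), (12,14), (10,16), (16,17), (17,19), (15,20), (13,21).
Pick (0,2); next start ≥ 2 → (4,6); next start ≥ 6 → (7,10); next start ≥ 10 → (11,12); next start ≥ 12 → (12,14); next start ≥ 14 → (16,17); next start ≥ 17 → (17,19).
Selected 7 shows.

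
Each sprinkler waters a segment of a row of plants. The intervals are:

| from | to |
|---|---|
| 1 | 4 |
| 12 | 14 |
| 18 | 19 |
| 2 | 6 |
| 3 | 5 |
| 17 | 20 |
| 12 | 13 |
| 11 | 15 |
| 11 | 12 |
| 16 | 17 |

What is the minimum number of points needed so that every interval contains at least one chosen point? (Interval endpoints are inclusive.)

Process intervals by earliest right end; each time one isn't hit yet, stab at its right endpoint.
By right end: [1,4]  [3,5]  [2,6]  [11,12]  [12,13]  [12,14]  [11,15]  [16,17]  [18,19]  [17,20]
[1,4] uncovered → point at 4; [11,12] uncovered → point at 12; [16,17] uncovered → point at 17; [18,19] uncovered → point at 19.
Points: 4, 12, 17, 19 (4 total).

4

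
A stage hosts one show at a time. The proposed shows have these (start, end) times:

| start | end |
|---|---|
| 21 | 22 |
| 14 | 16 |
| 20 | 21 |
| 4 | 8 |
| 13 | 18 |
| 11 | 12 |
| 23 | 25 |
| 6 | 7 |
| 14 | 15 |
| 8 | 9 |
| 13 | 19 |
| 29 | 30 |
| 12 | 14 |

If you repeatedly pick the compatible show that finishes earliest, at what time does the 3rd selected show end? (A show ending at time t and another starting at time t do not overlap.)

Order by finish time; keep every interval that doesn't clash with the previous kept one.
By end time: (6,7), (4,8), (8,9), (11,12), (12,14), (14,15), (14,16), (13,18), (13,19), (20,21), (21,22), (23,25), (29,30).
Pick (6,7); next start ≥ 7 → (8,9); next start ≥ 9 → (11,12); next start ≥ 12 → (12,14); next start ≥ 14 → (14,15); next start ≥ 15 → (20,21); next start ≥ 21 → (21,22); next start ≥ 22 → (23,25); next start ≥ 25 → (29,30).
Selected: (6,7) (8,9) (11,12) (12,14) (14,15) (20,21) (21,22) (23,25) (29,30)

12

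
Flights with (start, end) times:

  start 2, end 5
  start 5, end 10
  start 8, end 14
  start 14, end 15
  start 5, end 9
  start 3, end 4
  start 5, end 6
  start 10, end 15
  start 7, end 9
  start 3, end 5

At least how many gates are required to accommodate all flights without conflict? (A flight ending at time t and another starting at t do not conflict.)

Events (time:±→running): 2:+→1 3:+→2 3:+→3 4:-→2 5:-→1 5:-→0 5:+→1 5:+→2 5:+→3 6:-→2 7:+→3 8:+→4 … peak 4.

4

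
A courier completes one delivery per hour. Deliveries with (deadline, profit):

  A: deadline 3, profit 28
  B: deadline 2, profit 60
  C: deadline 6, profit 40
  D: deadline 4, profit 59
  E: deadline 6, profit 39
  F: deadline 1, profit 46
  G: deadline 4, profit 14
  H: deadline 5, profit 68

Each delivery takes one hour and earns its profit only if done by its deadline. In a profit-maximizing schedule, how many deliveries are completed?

6

By profit: H(d5,68), B(d2,60), D(d4,59), F(d1,46), C(d6,40), E(d6,39), A(d3,28), G(d4,14)
H→slot 5; B→slot 2; D→slot 4; F→slot 1; C→slot 6; E→slot 3; A skipped; G skipped.
6 of 8 scheduled.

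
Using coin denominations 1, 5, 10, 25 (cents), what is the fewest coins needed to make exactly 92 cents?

7

92 = 3×25 + 1×10 + 1×5 + 2×1
Total coins = 3 + 1 + 1 + 2 = 7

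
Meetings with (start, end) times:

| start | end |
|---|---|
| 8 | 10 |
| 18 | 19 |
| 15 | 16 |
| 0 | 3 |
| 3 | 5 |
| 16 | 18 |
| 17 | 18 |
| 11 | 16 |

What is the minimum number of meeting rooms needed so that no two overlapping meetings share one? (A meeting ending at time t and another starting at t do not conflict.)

Count concurrent intervals with a sweep; the peak is the room count.
starts: [0, 3, 8, 11, 15, 16, 17, 18]
ends:   [3, 5, 10, 16, 16, 18, 18, 19]
s0→1 e3→0 s3→1 e5→0 s8→1 e10→0 s11→1 s15→2  — peak 2.

2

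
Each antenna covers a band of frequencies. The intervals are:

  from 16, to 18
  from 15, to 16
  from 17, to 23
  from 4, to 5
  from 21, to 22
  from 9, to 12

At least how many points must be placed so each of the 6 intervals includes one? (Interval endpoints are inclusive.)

4

Process intervals by earliest right end; each time one isn't hit yet, stab at its right endpoint.
Sorted: [4,5] [9,12] [15,16] [16,18] [21,22] [17,23]
{[4,5]} hit by 5; {[9,12]} hit by 12; {[15,16],[16,18]} hit by 16; {[21,22],[17,23]} hit by 22.
Points: 5, 12, 16, 22 (4 total).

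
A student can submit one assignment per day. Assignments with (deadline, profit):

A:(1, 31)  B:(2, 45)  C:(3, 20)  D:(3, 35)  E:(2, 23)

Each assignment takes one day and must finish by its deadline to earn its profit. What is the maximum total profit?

111

Take jobs in profit order; each goes to the latest open slot no later than its deadline.
By profit: B(d2,45), D(d3,35), A(d1,31), E(d2,23), C(d3,20)
B→slot 2; D→slot 3; A→slot 1; E skipped; C skipped.
Profit = 31 + 45 + 35 = 111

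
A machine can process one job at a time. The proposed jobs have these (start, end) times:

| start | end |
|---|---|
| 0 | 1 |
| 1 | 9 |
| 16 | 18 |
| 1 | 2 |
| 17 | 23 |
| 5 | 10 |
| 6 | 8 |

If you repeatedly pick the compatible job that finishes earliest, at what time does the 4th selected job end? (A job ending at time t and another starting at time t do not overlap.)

Greedy by earliest finish: after sorting by end time, pick each interval compatible with the last pick.
Sorted by end: (0,1)  (1,2)  (6,8)  (1,9)  (5,10)  (16,18)  (17,23)
take (0,1); take (1,2); take (6,8); skip (1,9); take (16,18); skip (17,23).
Selected: (0,1) (1,2) (6,8) (16,18)

18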